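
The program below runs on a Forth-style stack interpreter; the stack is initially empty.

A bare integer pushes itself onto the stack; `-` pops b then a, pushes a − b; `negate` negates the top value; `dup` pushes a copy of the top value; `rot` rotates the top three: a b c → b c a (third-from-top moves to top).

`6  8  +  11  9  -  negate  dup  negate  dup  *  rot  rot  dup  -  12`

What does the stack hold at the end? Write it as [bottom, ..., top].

6      -> [6]
8      -> [6, 8]
+      -> [14]
11     -> [14, 11]
9      -> [14, 11, 9]
-      -> [14, 2]
negate -> [14, -2]
dup    -> [14, -2, -2]
negate -> [14, -2, 2]
dup    -> [14, -2, 2, 2]
*      -> [14, -2, 4]
rot    -> [-2, 4, 14]
rot    -> [4, 14, -2]
dup    -> [4, 14, -2, -2]
-      -> [4, 14, 0]
12     -> [4, 14, 0, 12]

[4, 14, 0, 12]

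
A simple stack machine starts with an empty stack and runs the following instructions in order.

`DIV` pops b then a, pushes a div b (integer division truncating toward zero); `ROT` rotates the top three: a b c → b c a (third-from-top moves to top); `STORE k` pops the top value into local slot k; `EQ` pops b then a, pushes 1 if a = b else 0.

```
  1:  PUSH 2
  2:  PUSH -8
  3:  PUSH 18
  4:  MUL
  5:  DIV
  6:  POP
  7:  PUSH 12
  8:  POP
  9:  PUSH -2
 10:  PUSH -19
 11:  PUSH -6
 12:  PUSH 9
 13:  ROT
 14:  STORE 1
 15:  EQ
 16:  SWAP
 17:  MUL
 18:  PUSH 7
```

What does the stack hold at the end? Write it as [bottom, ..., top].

PUSH 2   → 2
PUSH -8  → 2 -8
PUSH 18  → 2 -8 18
MUL      → 2 -144
DIV      → 0
POP      → (empty)
PUSH 12  → 12
POP      → (empty)
PUSH -2  → -2
PUSH -19 → -2 -19
PUSH -6  → -2 -19 -6
PUSH 9   → -2 -19 -6 9
ROT      → -2 -6 9 -19
STORE 1  → -2 -6 9
EQ       → -2 0
SWAP     → 0 -2
MUL      → 0
PUSH 7   → 0 7

[0, 7]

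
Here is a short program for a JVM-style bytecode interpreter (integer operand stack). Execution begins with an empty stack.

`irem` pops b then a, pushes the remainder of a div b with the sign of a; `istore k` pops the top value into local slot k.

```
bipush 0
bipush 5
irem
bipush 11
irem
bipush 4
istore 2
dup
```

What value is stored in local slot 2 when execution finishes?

4

bipush 0  -> [0]
bipush 5  -> [0, 5]
irem      -> [0]
bipush 11 -> [0, 11]
irem      -> [0]
bipush 4  -> [0, 4]
istore 2  -> [0]
dup       -> [0, 0]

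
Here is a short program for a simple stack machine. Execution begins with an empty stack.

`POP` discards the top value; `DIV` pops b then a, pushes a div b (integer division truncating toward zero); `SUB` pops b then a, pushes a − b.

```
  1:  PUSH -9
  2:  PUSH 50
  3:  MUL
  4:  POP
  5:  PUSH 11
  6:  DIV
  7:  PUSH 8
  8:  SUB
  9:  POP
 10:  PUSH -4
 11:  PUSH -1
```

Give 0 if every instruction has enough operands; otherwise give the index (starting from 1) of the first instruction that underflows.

6

PUSH -9  -9
PUSH 50  -9 50
MUL      -450
POP      (empty)
PUSH 11  11
DIV  — needs 2 operands, stack has 1 → underflow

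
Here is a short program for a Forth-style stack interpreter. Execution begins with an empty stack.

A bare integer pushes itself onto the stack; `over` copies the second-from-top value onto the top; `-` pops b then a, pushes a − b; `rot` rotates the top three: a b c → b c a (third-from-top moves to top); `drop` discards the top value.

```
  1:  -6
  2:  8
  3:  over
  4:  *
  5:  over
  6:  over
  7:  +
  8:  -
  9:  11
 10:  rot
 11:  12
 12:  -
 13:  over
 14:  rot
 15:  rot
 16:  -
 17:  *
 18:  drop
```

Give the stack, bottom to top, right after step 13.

-6   : -6
8    : -6 8
over : -6 8 -6
*    : -6 -48
over : -6 -48 -6
over : -6 -48 -6 -48
+    : -6 -48 -54
-    : -6 6
11   : -6 6 11
rot  : 6 11 -6
12   : 6 11 -6 12
-    : 6 11 -18
over : 6 11 -18 11

[6, 11, -18, 11]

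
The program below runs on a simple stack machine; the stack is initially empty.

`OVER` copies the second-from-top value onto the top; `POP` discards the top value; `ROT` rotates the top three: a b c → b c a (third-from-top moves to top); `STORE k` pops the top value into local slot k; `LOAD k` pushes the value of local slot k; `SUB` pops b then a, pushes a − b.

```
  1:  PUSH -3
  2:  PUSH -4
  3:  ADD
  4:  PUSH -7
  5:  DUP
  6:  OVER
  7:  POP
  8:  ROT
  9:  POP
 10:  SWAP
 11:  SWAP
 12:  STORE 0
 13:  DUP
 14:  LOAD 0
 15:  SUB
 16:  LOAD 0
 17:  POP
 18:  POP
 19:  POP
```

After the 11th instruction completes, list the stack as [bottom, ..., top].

PUSH -3  -3
PUSH -4  -3 -4
ADD      -7
PUSH -7  -7 -7
DUP      -7 -7 -7
OVER     -7 -7 -7 -7
POP      -7 -7 -7
ROT      -7 -7 -7
POP      -7 -7
SWAP     -7 -7
SWAP     -7 -7

[-7, -7]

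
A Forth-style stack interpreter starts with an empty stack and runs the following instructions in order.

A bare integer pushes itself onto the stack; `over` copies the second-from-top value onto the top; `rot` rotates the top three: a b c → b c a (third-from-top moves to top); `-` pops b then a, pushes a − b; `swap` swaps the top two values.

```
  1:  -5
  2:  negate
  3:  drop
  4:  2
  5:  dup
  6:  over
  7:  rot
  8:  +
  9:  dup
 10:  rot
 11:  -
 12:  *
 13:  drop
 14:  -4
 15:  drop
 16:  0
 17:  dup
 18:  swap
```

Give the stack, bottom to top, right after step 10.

-5     → [-5]
negate → [5]
drop   → []
2      → [2]
dup    → [2, 2]
over   → [2, 2, 2]
rot    → [2, 2, 2]
+      → [2, 4]
dup    → [2, 4, 4]
rot    → [4, 4, 2]

[4, 4, 2]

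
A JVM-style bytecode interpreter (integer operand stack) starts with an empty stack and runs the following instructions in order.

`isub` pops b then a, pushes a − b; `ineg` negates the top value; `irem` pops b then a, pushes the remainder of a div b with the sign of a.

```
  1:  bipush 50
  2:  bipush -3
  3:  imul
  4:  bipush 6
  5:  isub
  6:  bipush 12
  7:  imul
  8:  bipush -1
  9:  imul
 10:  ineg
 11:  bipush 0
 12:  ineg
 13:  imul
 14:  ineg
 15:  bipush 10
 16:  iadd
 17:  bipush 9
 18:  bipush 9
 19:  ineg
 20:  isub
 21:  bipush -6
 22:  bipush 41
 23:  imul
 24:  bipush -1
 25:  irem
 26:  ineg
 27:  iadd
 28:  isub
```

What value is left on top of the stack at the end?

-8

bipush 50 -> [50]
bipush -3 -> [50, -3]
imul      -> [-150]
bipush 6  -> [-150, 6]
isub      -> [-156]
bipush 12 -> [-156, 12]
imul      -> [-1872]
bipush -1 -> [-1872, -1]
imul      -> [1872]
ineg      -> [-1872]
bipush 0  -> [-1872, 0]
ineg      -> [-1872, 0]
imul      -> [0]
ineg      -> [0]
bipush 10 -> [0, 10]
iadd      -> [10]
bipush 9  -> [10, 9]
bipush 9  -> [10, 9, 9]
ineg      -> [10, 9, -9]
isub      -> [10, 18]
bipush -6 -> [10, 18, -6]
bipush 41 -> [10, 18, -6, 41]
imul      -> [10, 18, -246]
bipush -1 -> [10, 18, -246, -1]
irem      -> [10, 18, 0]
ineg      -> [10, 18, 0]
iadd      -> [10, 18]
isub      -> [-8]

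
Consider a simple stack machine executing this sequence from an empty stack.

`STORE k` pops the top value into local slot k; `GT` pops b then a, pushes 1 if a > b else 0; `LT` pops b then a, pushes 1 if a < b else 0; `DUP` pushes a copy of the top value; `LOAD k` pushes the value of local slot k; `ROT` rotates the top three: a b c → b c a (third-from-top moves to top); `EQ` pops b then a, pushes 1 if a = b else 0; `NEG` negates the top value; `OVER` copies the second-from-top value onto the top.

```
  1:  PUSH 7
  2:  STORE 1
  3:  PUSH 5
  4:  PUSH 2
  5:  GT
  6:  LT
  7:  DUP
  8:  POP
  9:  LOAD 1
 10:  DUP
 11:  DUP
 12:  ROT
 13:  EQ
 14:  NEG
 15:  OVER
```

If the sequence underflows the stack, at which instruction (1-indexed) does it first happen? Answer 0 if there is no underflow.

PUSH 7  -> 7
STORE 1 -> (empty)
PUSH 5  -> 5
PUSH 2  -> 5 2
GT      -> 1
LT  — needs 2 operands, stack has 1 → underflow

6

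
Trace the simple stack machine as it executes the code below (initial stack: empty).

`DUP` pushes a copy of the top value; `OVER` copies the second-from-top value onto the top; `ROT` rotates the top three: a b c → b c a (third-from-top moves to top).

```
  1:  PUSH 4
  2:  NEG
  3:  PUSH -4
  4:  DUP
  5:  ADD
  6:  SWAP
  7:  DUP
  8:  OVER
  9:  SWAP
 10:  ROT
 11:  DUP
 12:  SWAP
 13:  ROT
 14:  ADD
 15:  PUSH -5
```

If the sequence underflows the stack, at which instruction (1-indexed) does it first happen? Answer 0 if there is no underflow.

0

PUSH 4  -> 4
NEG     -> -4
PUSH -4 -> -4 -4
DUP     -> -4 -4 -4
ADD     -> -4 -8
SWAP    -> -8 -4
DUP     -> -8 -4 -4
OVER    -> -8 -4 -4 -4
SWAP    -> -8 -4 -4 -4
ROT     -> -8 -4 -4 -4
DUP     -> -8 -4 -4 -4 -4
SWAP    -> -8 -4 -4 -4 -4
ROT     -> -8 -4 -4 -4 -4
ADD     -> -8 -4 -4 -8
PUSH -5 -> -8 -4 -4 -8 -5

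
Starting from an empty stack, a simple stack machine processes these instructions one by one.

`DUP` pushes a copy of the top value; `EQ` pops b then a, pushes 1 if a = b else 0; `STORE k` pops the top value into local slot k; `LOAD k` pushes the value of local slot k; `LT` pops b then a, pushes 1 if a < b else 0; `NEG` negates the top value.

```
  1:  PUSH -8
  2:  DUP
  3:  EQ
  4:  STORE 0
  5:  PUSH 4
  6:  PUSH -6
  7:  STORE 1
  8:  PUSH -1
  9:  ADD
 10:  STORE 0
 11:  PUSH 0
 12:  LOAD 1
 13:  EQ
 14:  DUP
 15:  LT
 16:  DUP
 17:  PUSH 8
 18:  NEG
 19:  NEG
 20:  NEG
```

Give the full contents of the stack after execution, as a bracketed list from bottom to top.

PUSH -8 → -8
DUP     → -8 -8
EQ      → 1
STORE 0 → (empty)
PUSH 4  → 4
PUSH -6 → 4 -6
STORE 1 → 4
PUSH -1 → 4 -1
ADD     → 3
STORE 0 → (empty)
PUSH 0  → 0
LOAD 1  → 0 -6
EQ      → 0
DUP     → 0 0
LT      → 0
DUP     → 0 0
PUSH 8  → 0 0 8
NEG     → 0 0 -8
NEG     → 0 0 8
NEG     → 0 0 -8

[0, 0, -8]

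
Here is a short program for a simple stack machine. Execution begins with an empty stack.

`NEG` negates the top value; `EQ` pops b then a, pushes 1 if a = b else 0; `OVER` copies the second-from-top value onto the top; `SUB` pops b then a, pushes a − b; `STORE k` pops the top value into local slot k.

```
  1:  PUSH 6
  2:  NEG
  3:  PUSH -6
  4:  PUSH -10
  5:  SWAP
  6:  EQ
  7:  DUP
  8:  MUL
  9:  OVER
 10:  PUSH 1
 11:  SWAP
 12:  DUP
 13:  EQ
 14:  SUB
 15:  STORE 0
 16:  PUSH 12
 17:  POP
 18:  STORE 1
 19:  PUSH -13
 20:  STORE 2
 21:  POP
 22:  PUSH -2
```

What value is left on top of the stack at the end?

-2

PUSH 6    6
NEG       -6
PUSH -6   -6 -6
PUSH -10  -6 -6 -10
SWAP      -6 -10 -6
EQ        -6 0
DUP       -6 0 0
MUL       -6 0
OVER      -6 0 -6
PUSH 1    -6 0 -6 1
SWAP      -6 0 1 -6
DUP       -6 0 1 -6 -6
EQ        -6 0 1 1
SUB       -6 0 0
STORE 0   -6 0
PUSH 12   -6 0 12
POP       -6 0
STORE 1   -6
PUSH -13  -6 -13
STORE 2   -6
POP       (empty)
PUSH -2   -2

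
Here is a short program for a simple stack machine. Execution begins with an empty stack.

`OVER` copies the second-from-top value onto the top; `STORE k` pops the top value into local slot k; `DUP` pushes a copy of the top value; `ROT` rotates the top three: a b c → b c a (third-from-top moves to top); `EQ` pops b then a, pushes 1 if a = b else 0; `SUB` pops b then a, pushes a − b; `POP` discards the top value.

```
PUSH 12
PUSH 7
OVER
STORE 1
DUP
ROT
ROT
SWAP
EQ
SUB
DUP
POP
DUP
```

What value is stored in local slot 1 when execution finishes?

12

PUSH 12 -> [12]
PUSH 7  -> [12, 7]
OVER    -> [12, 7, 12]
STORE 1 -> [12, 7]
DUP     -> [12, 7, 7]
ROT     -> [7, 7, 12]
ROT     -> [7, 12, 7]
SWAP    -> [7, 7, 12]
EQ      -> [7, 0]
SUB     -> [7]
DUP     -> [7, 7]
POP     -> [7]
DUP     -> [7, 7]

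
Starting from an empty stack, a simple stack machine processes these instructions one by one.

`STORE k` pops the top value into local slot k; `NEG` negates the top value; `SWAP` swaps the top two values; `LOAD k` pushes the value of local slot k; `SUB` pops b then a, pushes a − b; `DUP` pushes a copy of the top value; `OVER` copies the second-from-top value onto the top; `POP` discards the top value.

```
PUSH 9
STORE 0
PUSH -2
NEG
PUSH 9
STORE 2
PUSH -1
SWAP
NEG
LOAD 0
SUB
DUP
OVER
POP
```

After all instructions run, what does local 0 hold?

PUSH 9   [9]
STORE 0  []
PUSH -2  [-2]
NEG      [2]
PUSH 9   [2, 9]
STORE 2  [2]
PUSH -1  [2, -1]
SWAP     [-1, 2]
NEG      [-1, -2]
LOAD 0   [-1, -2, 9]
SUB      [-1, -11]
DUP      [-1, -11, -11]
OVER     [-1, -11, -11, -11]
POP      [-1, -11, -11]

9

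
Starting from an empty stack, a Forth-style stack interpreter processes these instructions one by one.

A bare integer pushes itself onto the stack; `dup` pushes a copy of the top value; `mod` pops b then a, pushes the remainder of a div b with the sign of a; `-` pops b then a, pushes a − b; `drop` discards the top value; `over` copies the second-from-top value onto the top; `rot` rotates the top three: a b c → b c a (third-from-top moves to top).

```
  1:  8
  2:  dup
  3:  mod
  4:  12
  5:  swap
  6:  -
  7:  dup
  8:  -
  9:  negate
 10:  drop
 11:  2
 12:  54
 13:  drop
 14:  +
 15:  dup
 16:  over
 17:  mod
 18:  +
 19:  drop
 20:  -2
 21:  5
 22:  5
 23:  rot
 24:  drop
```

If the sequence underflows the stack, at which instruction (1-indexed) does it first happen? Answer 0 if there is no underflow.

8      → [8]
dup    → [8, 8]
mod    → [0]
12     → [0, 12]
swap   → [12, 0]
-      → [12]
dup    → [12, 12]
-      → [0]
negate → [0]
drop   → []
2      → [2]
54     → [2, 54]
drop   → [2]
+  — needs 2 operands, stack has 1 → underflow

14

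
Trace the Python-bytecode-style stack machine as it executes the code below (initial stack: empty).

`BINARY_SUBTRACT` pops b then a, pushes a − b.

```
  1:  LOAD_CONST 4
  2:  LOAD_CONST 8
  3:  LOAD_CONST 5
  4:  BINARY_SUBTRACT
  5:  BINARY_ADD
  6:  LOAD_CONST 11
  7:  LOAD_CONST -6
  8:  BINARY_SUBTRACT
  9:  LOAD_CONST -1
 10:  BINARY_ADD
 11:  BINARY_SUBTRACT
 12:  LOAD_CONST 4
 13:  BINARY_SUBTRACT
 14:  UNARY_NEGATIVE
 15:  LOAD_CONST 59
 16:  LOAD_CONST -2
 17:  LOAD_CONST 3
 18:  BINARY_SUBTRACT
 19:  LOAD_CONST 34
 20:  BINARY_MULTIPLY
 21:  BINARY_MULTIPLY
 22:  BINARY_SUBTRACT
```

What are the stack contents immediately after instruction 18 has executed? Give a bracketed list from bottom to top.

LOAD_CONST 4     [4]
LOAD_CONST 8     [4, 8]
LOAD_CONST 5     [4, 8, 5]
BINARY_SUBTRACT  [4, 3]
BINARY_ADD       [7]
LOAD_CONST 11    [7, 11]
LOAD_CONST -6    [7, 11, -6]
BINARY_SUBTRACT  [7, 17]
LOAD_CONST -1    [7, 17, -1]
BINARY_ADD       [7, 16]
BINARY_SUBTRACT  [-9]
LOAD_CONST 4     [-9, 4]
BINARY_SUBTRACT  [-13]
UNARY_NEGATIVE   [13]
LOAD_CONST 59    [13, 59]
LOAD_CONST -2    [13, 59, -2]
LOAD_CONST 3     [13, 59, -2, 3]
BINARY_SUBTRACT  [13, 59, -5]

[13, 59, -5]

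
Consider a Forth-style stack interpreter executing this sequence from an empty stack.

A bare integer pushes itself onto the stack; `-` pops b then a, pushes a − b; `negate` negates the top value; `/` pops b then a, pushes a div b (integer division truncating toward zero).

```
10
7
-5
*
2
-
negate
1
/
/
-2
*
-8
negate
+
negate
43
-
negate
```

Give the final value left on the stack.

51

10     -> [10]
7      -> [10, 7]
-5     -> [10, 7, -5]
*      -> [10, -35]
2      -> [10, -35, 2]
-      -> [10, -37]
negate -> [10, 37]
1      -> [10, 37, 1]
/      -> [10, 37]
/      -> [0]
-2     -> [0, -2]
*      -> [0]
-8     -> [0, -8]
negate -> [0, 8]
+      -> [8]
negate -> [-8]
43     -> [-8, 43]
-      -> [-51]
negate -> [51]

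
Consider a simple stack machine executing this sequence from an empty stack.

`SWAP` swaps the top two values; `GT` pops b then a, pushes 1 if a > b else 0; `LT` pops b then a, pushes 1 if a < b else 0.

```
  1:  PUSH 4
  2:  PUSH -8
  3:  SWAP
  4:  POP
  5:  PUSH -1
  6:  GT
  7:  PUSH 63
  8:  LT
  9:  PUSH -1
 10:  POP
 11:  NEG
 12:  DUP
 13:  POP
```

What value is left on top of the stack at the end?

PUSH 4  → [4]
PUSH -8 → [4, -8]
SWAP    → [-8, 4]
POP     → [-8]
PUSH -1 → [-8, -1]
GT      → [0]
PUSH 63 → [0, 63]
LT      → [1]
PUSH -1 → [1, -1]
POP     → [1]
NEG     → [-1]
DUP     → [-1, -1]
POP     → [-1]

-1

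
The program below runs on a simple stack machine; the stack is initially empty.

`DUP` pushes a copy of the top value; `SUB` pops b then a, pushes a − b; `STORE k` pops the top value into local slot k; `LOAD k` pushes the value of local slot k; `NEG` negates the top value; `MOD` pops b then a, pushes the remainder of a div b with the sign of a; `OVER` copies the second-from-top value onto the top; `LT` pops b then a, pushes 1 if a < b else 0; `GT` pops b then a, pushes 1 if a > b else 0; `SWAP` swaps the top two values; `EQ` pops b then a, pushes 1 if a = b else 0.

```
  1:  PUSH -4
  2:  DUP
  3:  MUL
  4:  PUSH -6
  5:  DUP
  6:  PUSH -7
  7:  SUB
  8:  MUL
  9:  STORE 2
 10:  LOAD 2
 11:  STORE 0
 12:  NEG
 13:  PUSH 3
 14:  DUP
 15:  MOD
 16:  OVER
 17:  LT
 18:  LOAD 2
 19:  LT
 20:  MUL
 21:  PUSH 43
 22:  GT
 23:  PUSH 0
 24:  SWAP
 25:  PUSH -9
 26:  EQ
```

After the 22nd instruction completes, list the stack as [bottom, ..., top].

PUSH -4 → -4
DUP     → -4 -4
MUL     → 16
PUSH -6 → 16 -6
DUP     → 16 -6 -6
PUSH -7 → 16 -6 -6 -7
SUB     → 16 -6 1
MUL     → 16 -6
STORE 2 → 16
LOAD 2  → 16 -6
STORE 0 → 16
NEG     → -16
PUSH 3  → -16 3
DUP     → -16 3 3
MOD     → -16 0
OVER    → -16 0 -16
LT      → -16 0
LOAD 2  → -16 0 -6
LT      → -16 0
MUL     → 0
PUSH 43 → 0 43
GT      → 0

[0]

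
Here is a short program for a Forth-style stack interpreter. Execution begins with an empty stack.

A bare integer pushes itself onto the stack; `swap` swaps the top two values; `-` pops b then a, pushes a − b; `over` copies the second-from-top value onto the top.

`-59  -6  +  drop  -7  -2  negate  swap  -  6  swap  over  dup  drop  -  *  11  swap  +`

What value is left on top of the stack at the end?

29

-59    : -59
-6     : -59 -6
+      : -65
drop   : (empty)
-7     : -7
-2     : -7 -2
negate : -7 2
swap   : 2 -7
-      : 9
6      : 9 6
swap   : 6 9
over   : 6 9 6
dup    : 6 9 6 6
drop   : 6 9 6
-      : 6 3
*      : 18
11     : 18 11
swap   : 11 18
+      : 29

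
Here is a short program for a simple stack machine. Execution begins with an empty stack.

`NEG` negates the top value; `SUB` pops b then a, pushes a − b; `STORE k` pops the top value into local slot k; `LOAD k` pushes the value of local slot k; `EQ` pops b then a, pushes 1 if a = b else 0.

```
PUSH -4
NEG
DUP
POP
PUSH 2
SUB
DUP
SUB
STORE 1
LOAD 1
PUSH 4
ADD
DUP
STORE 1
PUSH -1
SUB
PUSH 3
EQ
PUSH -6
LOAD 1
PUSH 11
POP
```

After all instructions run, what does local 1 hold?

PUSH -4 → -4
NEG     → 4
DUP     → 4 4
POP     → 4
PUSH 2  → 4 2
SUB     → 2
DUP     → 2 2
SUB     → 0
STORE 1 → (empty)
LOAD 1  → 0
PUSH 4  → 0 4
ADD     → 4
DUP     → 4 4
STORE 1 → 4
PUSH -1 → 4 -1
SUB     → 5
PUSH 3  → 5 3
EQ      → 0
PUSH -6 → 0 -6
LOAD 1  → 0 -6 4
PUSH 11 → 0 -6 4 11
POP     → 0 -6 4

4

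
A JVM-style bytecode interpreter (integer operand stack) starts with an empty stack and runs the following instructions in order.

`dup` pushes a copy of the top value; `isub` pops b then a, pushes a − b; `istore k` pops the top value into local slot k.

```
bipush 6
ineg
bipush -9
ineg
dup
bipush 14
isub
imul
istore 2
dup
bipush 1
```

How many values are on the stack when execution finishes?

3

bipush 6   [6]
ineg       [-6]
bipush -9  [-6, -9]
ineg       [-6, 9]
dup        [-6, 9, 9]
bipush 14  [-6, 9, 9, 14]
isub       [-6, 9, -5]
imul       [-6, -45]
istore 2   [-6]
dup        [-6, -6]
bipush 1   [-6, -6, 1]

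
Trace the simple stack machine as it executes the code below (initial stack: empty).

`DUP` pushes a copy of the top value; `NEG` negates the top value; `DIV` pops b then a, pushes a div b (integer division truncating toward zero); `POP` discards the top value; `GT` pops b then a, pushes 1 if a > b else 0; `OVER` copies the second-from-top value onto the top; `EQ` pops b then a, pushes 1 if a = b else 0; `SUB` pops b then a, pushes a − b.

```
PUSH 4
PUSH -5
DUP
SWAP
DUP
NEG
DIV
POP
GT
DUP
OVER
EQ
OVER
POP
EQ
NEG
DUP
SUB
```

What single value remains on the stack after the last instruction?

PUSH 4   [4]
PUSH -5  [4, -5]
DUP      [4, -5, -5]
SWAP     [4, -5, -5]
DUP      [4, -5, -5, -5]
NEG      [4, -5, -5, 5]
DIV      [4, -5, -1]
POP      [4, -5]
GT       [1]
DUP      [1, 1]
OVER     [1, 1, 1]
EQ       [1, 1]
OVER     [1, 1, 1]
POP      [1, 1]
EQ       [1]
NEG      [-1]
DUP      [-1, -1]
SUB      [0]

0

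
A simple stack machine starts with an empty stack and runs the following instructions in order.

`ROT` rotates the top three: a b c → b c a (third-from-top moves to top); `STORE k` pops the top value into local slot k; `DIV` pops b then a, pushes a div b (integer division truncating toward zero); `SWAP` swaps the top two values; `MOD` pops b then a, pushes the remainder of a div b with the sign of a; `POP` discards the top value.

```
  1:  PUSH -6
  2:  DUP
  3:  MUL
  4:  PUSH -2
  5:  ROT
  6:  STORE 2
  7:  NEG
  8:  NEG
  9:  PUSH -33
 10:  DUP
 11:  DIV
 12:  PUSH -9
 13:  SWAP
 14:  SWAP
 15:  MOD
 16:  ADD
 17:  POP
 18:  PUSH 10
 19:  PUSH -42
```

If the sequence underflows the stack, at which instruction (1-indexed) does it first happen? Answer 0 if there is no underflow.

PUSH -6 -> -6
DUP     -> -6 -6
MUL     -> 36
PUSH -2 -> 36 -2
ROT  — needs 3 operands, stack has 2 → underflow

5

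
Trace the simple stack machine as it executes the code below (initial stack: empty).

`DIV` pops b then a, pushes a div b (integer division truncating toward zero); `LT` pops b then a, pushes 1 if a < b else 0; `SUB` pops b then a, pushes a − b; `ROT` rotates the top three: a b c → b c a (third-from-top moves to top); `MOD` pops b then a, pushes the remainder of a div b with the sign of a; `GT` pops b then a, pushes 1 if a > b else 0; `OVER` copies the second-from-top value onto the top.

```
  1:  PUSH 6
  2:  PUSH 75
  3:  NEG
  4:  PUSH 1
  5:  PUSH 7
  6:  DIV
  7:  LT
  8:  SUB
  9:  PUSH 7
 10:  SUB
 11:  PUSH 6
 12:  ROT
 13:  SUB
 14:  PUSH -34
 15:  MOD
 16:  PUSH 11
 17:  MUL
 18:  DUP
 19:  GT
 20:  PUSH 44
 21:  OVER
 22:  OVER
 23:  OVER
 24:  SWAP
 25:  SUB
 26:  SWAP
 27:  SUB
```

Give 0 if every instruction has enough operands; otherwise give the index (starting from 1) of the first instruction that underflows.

PUSH 6  -> [6]
PUSH 75 -> [6, 75]
NEG     -> [6, -75]
PUSH 1  -> [6, -75, 1]
PUSH 7  -> [6, -75, 1, 7]
DIV     -> [6, -75, 0]
LT      -> [6, 1]
SUB     -> [5]
PUSH 7  -> [5, 7]
SUB     -> [-2]
PUSH 6  -> [-2, 6]
ROT  — needs 3 operands, stack has 2 → underflow

12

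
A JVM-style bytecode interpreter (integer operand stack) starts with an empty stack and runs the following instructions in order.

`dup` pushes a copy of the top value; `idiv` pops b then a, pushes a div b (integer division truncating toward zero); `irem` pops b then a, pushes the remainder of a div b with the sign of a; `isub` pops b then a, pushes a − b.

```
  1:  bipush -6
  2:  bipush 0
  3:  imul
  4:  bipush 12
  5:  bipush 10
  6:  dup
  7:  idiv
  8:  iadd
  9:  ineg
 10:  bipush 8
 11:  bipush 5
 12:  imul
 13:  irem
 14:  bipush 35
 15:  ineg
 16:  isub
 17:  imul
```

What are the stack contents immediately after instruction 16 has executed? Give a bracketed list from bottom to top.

bipush -6 -> [-6]
bipush 0  -> [-6, 0]
imul      -> [0]
bipush 12 -> [0, 12]
bipush 10 -> [0, 12, 10]
dup       -> [0, 12, 10, 10]
idiv      -> [0, 12, 1]
iadd      -> [0, 13]
ineg      -> [0, -13]
bipush 8  -> [0, -13, 8]
bipush 5  -> [0, -13, 8, 5]
imul      -> [0, -13, 40]
irem      -> [0, -13]
bipush 35 -> [0, -13, 35]
ineg      -> [0, -13, -35]
isub      -> [0, 22]

[0, 22]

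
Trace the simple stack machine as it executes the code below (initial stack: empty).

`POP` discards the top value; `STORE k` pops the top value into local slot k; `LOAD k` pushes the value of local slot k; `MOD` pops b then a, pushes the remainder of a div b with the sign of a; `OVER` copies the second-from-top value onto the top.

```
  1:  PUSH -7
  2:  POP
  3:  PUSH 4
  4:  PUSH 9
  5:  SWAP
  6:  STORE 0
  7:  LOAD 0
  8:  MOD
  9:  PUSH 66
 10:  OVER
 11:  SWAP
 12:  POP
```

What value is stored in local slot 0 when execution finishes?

PUSH -7 → [-7]
POP     → []
PUSH 4  → [4]
PUSH 9  → [4, 9]
SWAP    → [9, 4]
STORE 0 → [9]
LOAD 0  → [9, 4]
MOD     → [1]
PUSH 66 → [1, 66]
OVER    → [1, 66, 1]
SWAP    → [1, 1, 66]
POP     → [1, 1]

4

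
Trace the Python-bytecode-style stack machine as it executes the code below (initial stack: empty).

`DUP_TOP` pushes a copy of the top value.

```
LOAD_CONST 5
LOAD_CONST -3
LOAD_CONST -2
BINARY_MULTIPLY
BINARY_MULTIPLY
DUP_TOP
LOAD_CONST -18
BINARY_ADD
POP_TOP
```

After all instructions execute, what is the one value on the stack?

30

LOAD_CONST 5    : [5]
LOAD_CONST -3   : [5, -3]
LOAD_CONST -2   : [5, -3, -2]
BINARY_MULTIPLY : [5, 6]
BINARY_MULTIPLY : [30]
DUP_TOP         : [30, 30]
LOAD_CONST -18  : [30, 30, -18]
BINARY_ADD      : [30, 12]
POP_TOP         : [30]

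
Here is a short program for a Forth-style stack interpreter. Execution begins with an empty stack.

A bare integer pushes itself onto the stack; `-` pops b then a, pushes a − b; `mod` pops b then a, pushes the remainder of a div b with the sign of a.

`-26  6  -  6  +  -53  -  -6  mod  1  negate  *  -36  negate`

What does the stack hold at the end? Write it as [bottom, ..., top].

[-3, 36]

-26    -> -26
6      -> -26 6
-      -> -32
6      -> -32 6
+      -> -26
-53    -> -26 -53
-      -> 27
-6     -> 27 -6
mod    -> 3
1      -> 3 1
negate -> 3 -1
*      -> -3
-36    -> -3 -36
negate -> -3 36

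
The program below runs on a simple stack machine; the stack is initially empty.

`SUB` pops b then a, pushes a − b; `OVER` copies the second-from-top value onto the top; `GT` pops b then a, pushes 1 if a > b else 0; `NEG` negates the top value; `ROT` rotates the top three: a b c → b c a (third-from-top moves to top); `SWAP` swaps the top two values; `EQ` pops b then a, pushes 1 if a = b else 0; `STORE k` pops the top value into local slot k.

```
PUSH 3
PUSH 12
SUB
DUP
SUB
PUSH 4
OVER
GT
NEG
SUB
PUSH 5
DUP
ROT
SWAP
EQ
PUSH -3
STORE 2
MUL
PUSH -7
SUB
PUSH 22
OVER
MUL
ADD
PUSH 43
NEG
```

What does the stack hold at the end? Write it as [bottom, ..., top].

PUSH 3  → 3
PUSH 12 → 3 12
SUB     → -9
DUP     → -9 -9
SUB     → 0
PUSH 4  → 0 4
OVER    → 0 4 0
GT      → 0 1
NEG     → 0 -1
SUB     → 1
PUSH 5  → 1 5
DUP     → 1 5 5
ROT     → 5 5 1
SWAP    → 5 1 5
EQ      → 5 0
PUSH -3 → 5 0 -3
STORE 2 → 5 0
MUL     → 0
PUSH -7 → 0 -7
SUB     → 7
PUSH 22 → 7 22
OVER    → 7 22 7
MUL     → 7 154
ADD     → 161
PUSH 43 → 161 43
NEG     → 161 -43

[161, -43]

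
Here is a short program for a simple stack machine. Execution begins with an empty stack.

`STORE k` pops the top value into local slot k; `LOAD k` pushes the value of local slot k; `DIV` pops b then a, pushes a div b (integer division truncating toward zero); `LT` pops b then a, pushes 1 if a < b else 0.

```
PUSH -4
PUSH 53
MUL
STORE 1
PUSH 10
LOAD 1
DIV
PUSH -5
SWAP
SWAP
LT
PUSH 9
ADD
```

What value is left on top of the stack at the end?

9

PUSH -4 : -4
PUSH 53 : -4 53
MUL     : -212
STORE 1 : (empty)
PUSH 10 : 10
LOAD 1  : 10 -212
DIV     : 0
PUSH -5 : 0 -5
SWAP    : -5 0
SWAP    : 0 -5
LT      : 0
PUSH 9  : 0 9
ADD     : 9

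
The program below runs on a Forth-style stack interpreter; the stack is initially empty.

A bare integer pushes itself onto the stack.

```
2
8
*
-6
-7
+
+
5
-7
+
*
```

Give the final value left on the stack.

-6

2  → 2
8  → 2 8
*  → 16
-6 → 16 -6
-7 → 16 -6 -7
+  → 16 -13
+  → 3
5  → 3 5
-7 → 3 5 -7
+  → 3 -2
*  → -6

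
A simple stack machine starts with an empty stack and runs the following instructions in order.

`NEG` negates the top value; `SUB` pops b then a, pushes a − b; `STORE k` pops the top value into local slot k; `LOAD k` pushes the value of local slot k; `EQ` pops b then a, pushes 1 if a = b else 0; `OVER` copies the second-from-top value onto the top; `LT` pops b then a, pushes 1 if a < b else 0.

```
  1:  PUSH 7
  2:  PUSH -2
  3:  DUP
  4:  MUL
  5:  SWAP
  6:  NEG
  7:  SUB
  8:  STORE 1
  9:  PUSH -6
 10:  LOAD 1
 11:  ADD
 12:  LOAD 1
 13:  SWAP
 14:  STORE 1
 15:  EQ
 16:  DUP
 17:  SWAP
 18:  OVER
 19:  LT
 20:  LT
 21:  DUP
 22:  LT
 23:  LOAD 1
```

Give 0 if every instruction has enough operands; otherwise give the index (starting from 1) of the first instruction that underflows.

PUSH 7  → 7
PUSH -2 → 7 -2
DUP     → 7 -2 -2
MUL     → 7 4
SWAP    → 4 7
NEG     → 4 -7
SUB     → 11
STORE 1 → (empty)
PUSH -6 → -6
LOAD 1  → -6 11
ADD     → 5
LOAD 1  → 5 11
SWAP    → 11 5
STORE 1 → 11
EQ  — needs 2 operands, stack has 1 → underflow

15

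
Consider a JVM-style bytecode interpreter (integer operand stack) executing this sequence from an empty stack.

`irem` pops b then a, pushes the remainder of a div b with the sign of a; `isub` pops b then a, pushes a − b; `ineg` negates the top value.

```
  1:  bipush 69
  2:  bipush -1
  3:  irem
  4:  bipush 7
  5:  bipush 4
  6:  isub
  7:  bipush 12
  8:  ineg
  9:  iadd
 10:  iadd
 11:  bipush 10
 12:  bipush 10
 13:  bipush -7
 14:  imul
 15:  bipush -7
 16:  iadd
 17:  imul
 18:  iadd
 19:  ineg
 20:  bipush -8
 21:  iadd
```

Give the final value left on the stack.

771

bipush 69 : 69
bipush -1 : 69 -1
irem      : 0
bipush 7  : 0 7
bipush 4  : 0 7 4
isub      : 0 3
bipush 12 : 0 3 12
ineg      : 0 3 -12
iadd      : 0 -9
iadd      : -9
bipush 10 : -9 10
bipush 10 : -9 10 10
bipush -7 : -9 10 10 -7
imul      : -9 10 -70
bipush -7 : -9 10 -70 -7
iadd      : -9 10 -77
imul      : -9 -770
iadd      : -779
ineg      : 779
bipush -8 : 779 -8
iadd      : 771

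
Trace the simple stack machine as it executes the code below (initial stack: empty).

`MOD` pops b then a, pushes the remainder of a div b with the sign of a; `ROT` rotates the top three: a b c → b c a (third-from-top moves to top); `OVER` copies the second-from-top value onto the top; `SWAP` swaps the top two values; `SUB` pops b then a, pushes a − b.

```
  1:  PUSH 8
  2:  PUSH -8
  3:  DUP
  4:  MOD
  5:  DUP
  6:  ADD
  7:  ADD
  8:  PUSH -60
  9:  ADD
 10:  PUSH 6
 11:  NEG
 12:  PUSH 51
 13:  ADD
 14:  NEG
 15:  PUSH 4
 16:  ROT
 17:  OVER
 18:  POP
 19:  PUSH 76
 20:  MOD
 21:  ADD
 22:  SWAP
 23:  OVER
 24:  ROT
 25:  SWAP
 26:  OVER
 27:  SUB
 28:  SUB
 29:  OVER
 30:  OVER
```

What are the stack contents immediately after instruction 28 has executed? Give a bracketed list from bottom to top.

[-45, -48]

PUSH 8    8
PUSH -8   8 -8
DUP       8 -8 -8
MOD       8 0
DUP       8 0 0
ADD       8 0
ADD       8
PUSH -60  8 -60
ADD       -52
PUSH 6    -52 6
NEG       -52 -6
PUSH 51   -52 -6 51
ADD       -52 45
NEG       -52 -45
PUSH 4    -52 -45 4
ROT       -45 4 -52
OVER      -45 4 -52 4
POP       -45 4 -52
PUSH 76   -45 4 -52 76
MOD       -45 4 -52
ADD       -45 -48
SWAP      -48 -45
OVER      -48 -45 -48
ROT       -45 -48 -48
SWAP      -45 -48 -48
OVER      -45 -48 -48 -48
SUB       -45 -48 0
SUB       -45 -48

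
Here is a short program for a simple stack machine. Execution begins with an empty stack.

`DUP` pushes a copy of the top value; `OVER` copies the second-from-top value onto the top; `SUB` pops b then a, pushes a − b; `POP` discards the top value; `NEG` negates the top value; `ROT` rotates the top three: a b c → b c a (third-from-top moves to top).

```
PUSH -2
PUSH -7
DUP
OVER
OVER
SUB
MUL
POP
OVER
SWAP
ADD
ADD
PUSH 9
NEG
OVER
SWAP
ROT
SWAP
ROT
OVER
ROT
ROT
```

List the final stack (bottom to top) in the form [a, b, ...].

[-11, -9, -9, -11]

PUSH -2 → -2
PUSH -7 → -2 -7
DUP     → -2 -7 -7
OVER    → -2 -7 -7 -7
OVER    → -2 -7 -7 -7 -7
SUB     → -2 -7 -7 0
MUL     → -2 -7 0
POP     → -2 -7
OVER    → -2 -7 -2
SWAP    → -2 -2 -7
ADD     → -2 -9
ADD     → -11
PUSH 9  → -11 9
NEG     → -11 -9
OVER    → -11 -9 -11
SWAP    → -11 -11 -9
ROT     → -11 -9 -11
SWAP    → -11 -11 -9
ROT     → -11 -9 -11
OVER    → -11 -9 -11 -9
ROT     → -11 -11 -9 -9
ROT     → -11 -9 -9 -11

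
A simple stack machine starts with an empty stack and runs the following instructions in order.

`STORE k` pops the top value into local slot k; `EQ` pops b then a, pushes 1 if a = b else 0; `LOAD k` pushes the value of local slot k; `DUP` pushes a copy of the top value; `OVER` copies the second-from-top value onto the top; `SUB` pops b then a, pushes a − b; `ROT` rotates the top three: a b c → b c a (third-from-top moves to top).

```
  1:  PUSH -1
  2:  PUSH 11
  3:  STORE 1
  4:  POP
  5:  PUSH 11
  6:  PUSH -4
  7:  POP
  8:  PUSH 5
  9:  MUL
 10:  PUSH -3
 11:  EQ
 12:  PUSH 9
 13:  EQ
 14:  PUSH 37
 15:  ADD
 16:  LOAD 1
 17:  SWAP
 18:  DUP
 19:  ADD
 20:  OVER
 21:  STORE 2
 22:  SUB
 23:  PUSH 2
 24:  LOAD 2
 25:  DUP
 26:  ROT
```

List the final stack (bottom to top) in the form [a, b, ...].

[-63, 11, 11, 2]

PUSH -1 → [-1]
PUSH 11 → [-1, 11]
STORE 1 → [-1]
POP     → []
PUSH 11 → [11]
PUSH -4 → [11, -4]
POP     → [11]
PUSH 5  → [11, 5]
MUL     → [55]
PUSH -3 → [55, -3]
EQ      → [0]
PUSH 9  → [0, 9]
EQ      → [0]
PUSH 37 → [0, 37]
ADD     → [37]
LOAD 1  → [37, 11]
SWAP    → [11, 37]
DUP     → [11, 37, 37]
ADD     → [11, 74]
OVER    → [11, 74, 11]
STORE 2 → [11, 74]
SUB     → [-63]
PUSH 2  → [-63, 2]
LOAD 2  → [-63, 2, 11]
DUP     → [-63, 2, 11, 11]
ROT     → [-63, 11, 11, 2]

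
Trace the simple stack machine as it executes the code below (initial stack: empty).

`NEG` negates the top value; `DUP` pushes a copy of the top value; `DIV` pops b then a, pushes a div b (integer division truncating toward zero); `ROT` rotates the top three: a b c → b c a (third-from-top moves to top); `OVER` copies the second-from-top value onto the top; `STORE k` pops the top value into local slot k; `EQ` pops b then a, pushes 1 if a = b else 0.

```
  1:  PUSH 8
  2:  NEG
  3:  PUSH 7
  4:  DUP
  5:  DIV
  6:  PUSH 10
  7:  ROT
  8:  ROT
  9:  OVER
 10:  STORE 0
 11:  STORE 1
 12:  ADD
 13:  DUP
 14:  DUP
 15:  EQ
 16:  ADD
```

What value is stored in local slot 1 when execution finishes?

PUSH 8  → 8
NEG     → -8
PUSH 7  → -8 7
DUP     → -8 7 7
DIV     → -8 1
PUSH 10 → -8 1 10
ROT     → 1 10 -8
ROT     → 10 -8 1
OVER    → 10 -8 1 -8
STORE 0 → 10 -8 1
STORE 1 → 10 -8
ADD     → 2
DUP     → 2 2
DUP     → 2 2 2
EQ      → 2 1
ADD     → 3

1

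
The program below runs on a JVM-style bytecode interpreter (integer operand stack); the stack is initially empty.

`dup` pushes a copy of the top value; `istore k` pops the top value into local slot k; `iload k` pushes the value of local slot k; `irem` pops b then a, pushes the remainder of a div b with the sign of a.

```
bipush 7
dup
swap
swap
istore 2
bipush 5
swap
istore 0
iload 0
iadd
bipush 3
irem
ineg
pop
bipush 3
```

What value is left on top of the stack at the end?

bipush 7 → [7]
dup      → [7, 7]
swap     → [7, 7]
swap     → [7, 7]
istore 2 → [7]
bipush 5 → [7, 5]
swap     → [5, 7]
istore 0 → [5]
iload 0  → [5, 7]
iadd     → [12]
bipush 3 → [12, 3]
irem     → [0]
ineg     → [0]
pop      → []
bipush 3 → [3]

3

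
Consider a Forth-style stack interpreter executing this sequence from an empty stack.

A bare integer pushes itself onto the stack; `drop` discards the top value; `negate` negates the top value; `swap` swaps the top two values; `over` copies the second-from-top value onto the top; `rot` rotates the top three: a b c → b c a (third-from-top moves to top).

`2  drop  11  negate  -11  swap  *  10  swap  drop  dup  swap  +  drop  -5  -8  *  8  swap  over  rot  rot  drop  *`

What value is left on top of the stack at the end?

64

2      -> 2
drop   -> (empty)
11     -> 11
negate -> -11
-11    -> -11 -11
swap   -> -11 -11
*      -> 121
10     -> 121 10
swap   -> 10 121
drop   -> 10
dup    -> 10 10
swap   -> 10 10
+      -> 20
drop   -> (empty)
-5     -> -5
-8     -> -5 -8
*      -> 40
8      -> 40 8
swap   -> 8 40
over   -> 8 40 8
rot    -> 40 8 8
rot    -> 8 8 40
drop   -> 8 8
*      -> 64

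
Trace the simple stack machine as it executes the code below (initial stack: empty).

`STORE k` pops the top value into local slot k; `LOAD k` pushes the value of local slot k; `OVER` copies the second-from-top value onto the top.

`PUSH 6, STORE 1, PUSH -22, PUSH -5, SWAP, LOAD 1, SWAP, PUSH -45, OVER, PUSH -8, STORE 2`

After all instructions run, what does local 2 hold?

-8

PUSH 6   : 6
STORE 1  : (empty)
PUSH -22 : -22
PUSH -5  : -22 -5
SWAP     : -5 -22
LOAD 1   : -5 -22 6
SWAP     : -5 6 -22
PUSH -45 : -5 6 -22 -45
OVER     : -5 6 -22 -45 -22
PUSH -8  : -5 6 -22 -45 -22 -8
STORE 2  : -5 6 -22 -45 -22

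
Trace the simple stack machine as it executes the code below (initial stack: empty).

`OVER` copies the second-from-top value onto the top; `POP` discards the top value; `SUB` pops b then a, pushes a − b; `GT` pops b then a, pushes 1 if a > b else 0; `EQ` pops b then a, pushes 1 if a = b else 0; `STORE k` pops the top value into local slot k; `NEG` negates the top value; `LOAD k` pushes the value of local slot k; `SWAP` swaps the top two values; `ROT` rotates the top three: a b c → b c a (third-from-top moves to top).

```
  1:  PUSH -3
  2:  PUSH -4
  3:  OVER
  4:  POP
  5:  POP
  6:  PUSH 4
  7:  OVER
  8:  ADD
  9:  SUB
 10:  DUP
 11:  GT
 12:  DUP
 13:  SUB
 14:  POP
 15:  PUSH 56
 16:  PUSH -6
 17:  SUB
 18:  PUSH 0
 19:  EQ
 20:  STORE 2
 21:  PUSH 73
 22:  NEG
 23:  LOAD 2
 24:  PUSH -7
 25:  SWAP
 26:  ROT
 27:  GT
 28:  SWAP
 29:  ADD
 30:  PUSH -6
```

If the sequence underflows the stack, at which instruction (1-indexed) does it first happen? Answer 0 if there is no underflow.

0

PUSH -3 → -3
PUSH -4 → -3 -4
OVER    → -3 -4 -3
POP     → -3 -4
POP     → -3
PUSH 4  → -3 4
OVER    → -3 4 -3
ADD     → -3 1
SUB     → -4
DUP     → -4 -4
GT      → 0
DUP     → 0 0
SUB     → 0
POP     → (empty)
PUSH 56 → 56
PUSH -6 → 56 -6
SUB     → 62
PUSH 0  → 62 0
EQ      → 0
STORE 2 → (empty)
PUSH 73 → 73
NEG     → -73
LOAD 2  → -73 0
PUSH -7 → -73 0 -7
SWAP    → -73 -7 0
ROT     → -7 0 -73
GT      → -7 1
SWAP    → 1 -7
ADD     → -6
PUSH -6 → -6 -6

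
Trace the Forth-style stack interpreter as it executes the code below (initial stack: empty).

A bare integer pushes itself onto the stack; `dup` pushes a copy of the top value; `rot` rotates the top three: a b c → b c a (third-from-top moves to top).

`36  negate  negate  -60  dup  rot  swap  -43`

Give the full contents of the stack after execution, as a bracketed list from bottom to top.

[-60, 36, -60, -43]

36     : [36]
negate : [-36]
negate : [36]
-60    : [36, -60]
dup    : [36, -60, -60]
rot    : [-60, -60, 36]
swap   : [-60, 36, -60]
-43    : [-60, 36, -60, -43]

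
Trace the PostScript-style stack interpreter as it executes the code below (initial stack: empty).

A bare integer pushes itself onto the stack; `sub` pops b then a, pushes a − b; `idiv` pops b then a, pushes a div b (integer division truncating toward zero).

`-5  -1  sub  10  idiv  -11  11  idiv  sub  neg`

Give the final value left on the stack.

-5    -5
-1    -5 -1
sub   -4
10    -4 10
idiv  0
-11   0 -11
11    0 -11 11
idiv  0 -1
sub   1
neg   -1

-1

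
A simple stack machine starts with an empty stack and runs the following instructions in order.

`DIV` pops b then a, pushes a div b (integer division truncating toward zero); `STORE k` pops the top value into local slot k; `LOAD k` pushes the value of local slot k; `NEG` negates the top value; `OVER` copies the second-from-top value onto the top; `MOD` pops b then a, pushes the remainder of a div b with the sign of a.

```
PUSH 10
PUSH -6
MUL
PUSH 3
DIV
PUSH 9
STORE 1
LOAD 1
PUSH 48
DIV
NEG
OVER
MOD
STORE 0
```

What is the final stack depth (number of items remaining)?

1

PUSH 10 → 10
PUSH -6 → 10 -6
MUL     → -60
PUSH 3  → -60 3
DIV     → -20
PUSH 9  → -20 9
STORE 1 → -20
LOAD 1  → -20 9
PUSH 48 → -20 9 48
DIV     → -20 0
NEG     → -20 0
OVER    → -20 0 -20
MOD     → -20 0
STORE 0 → -20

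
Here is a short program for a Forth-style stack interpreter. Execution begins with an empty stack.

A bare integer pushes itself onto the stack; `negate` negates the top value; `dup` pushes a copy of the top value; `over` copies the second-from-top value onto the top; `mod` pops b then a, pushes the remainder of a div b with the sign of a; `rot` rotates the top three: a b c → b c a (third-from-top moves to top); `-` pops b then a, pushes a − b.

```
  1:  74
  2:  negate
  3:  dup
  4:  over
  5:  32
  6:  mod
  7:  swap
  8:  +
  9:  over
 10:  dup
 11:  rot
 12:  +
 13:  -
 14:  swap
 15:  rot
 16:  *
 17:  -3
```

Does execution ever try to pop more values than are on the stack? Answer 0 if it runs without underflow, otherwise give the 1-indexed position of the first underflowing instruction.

15

74     : 74
negate : -74
dup    : -74 -74
over   : -74 -74 -74
32     : -74 -74 -74 32
mod    : -74 -74 -10
swap   : -74 -10 -74
+      : -74 -84
over   : -74 -84 -74
dup    : -74 -84 -74 -74
rot    : -74 -74 -74 -84
+      : -74 -74 -158
-      : -74 84
swap   : 84 -74
rot  — needs 3 operands, stack has 2 → underflow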